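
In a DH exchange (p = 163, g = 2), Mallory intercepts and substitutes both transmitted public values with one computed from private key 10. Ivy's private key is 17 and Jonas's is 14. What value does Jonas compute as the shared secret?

Jonas receives Mallory's public value M = 2^10 mod 163 instead of the honest one.
2^1 ≡ 2 (mod 163)
2^2 = (2^1)^2 ≡ 2^2 = 4 ≡ 4 (mod 163)
2^4 = (2^2)^2 ≡ 4^2 = 16 ≡ 16 (mod 163)
2^8 = (2^4)^2 ≡ 16^2 = 256 ≡ 93 (mod 163)
2^10 = 2^8 · 2^2 ≡ 93 · 4 ≡ 46 (mod 163).
So M = 46. Jonas computes K = M^14 mod 163.
46^1 ≡ 46 (mod 163)
46^2 = (46^1)^2 ≡ 46^2 = 2116 ≡ 160 (mod 163)
46^4 = (46^2)^2 ≡ 160^2 = 25600 ≡ 9 (mod 163)
46^8 = (46^4)^2 ≡ 9^2 = 81 ≡ 81 (mod 163)
46^14 = 46^8 · 46^4 · 46^2 ≡ 81 · 9 · 160 ≡ 95 (mod 163).

95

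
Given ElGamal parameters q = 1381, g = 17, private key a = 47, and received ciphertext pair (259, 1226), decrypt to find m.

Shared mask s = c₁^a mod q = 259^47 mod 1381.
259^1 ≡ 259 (mod 1381)
259^2 = (259^1)^2 ≡ 259^2 = 67081 ≡ 793 (mod 1381)
259^4 = (259^2)^2 ≡ 793^2 = 628849 ≡ 494 (mod 1381)
259^8 = (259^4)^2 ≡ 494^2 = 244036 ≡ 980 (mod 1381)
259^16 = (259^8)^2 ≡ 980^2 = 960400 ≡ 605 (mod 1381)
259^32 = (259^16)^2 ≡ 605^2 = 366025 ≡ 60 (mod 1381)
259^47 = 259^32 · 259^8 · 259^4 · 259^2 · 259^1 ≡ 60 · 980 · 494 · 793 · 259 ≡ 780 (mod 1381).
So s = 780; s⁻¹ ≡ 1273 (mod 1381).
m = c₂ · s⁻¹ mod 1381 = 1226 · 1273 mod 1381 = 168.

168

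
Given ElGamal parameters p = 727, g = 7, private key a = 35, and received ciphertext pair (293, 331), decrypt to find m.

Shared mask s = c₁^a mod p = 293^35 mod 727.
293^1 ≡ 293 (mod 727)
293^2 = (293^1)^2 ≡ 293^2 = 85849 ≡ 63 (mod 727)
293^4 = (293^2)^2 ≡ 63^2 = 3969 ≡ 334 (mod 727)
293^8 = (293^4)^2 ≡ 334^2 = 111556 ≡ 325 (mod 727)
293^16 = (293^8)^2 ≡ 325^2 = 105625 ≡ 210 (mod 727)
293^32 = (293^16)^2 ≡ 210^2 = 44100 ≡ 480 (mod 727)
293^35 = 293^32 · 293^2 · 293^1 ≡ 480 · 63 · 293 ≡ 371 (mod 727).
So s = 371; s⁻¹ ≡ 194 (mod 727).
m = c₂ · s⁻¹ mod 727 = 331 · 194 mod 727 = 238.

238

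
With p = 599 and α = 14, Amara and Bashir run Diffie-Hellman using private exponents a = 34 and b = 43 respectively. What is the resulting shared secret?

Bashir sends B = α^b mod p = 14^43 mod 599.
14^1 ≡ 14 (mod 599)
14^2 = (14^1)^2 ≡ 14^2 = 196 ≡ 196 (mod 599)
14^4 = (14^2)^2 ≡ 196^2 = 38416 ≡ 80 (mod 599)
14^8 = (14^4)^2 ≡ 80^2 = 6400 ≡ 410 (mod 599)
14^16 = (14^8)^2 ≡ 410^2 = 168100 ≡ 380 (mod 599)
14^32 = (14^16)^2 ≡ 380^2 = 144400 ≡ 41 (mod 599)
14^43 = 14^32 · 14^8 · 14^2 · 14^1 ≡ 41 · 410 · 196 · 14 ≡ 46 (mod 599).
So B = 46. Amara then computes K = B^a mod p = 46^34 mod 599.
46^1 ≡ 46 (mod 599)
46^2 = (46^1)^2 ≡ 46^2 = 2116 ≡ 319 (mod 599)
46^4 = (46^2)^2 ≡ 319^2 = 101761 ≡ 530 (mod 599)
46^8 = (46^4)^2 ≡ 530^2 = 280900 ≡ 568 (mod 599)
46^16 = (46^8)^2 ≡ 568^2 = 322624 ≡ 362 (mod 599)
46^32 = (46^16)^2 ≡ 362^2 = 131044 ≡ 462 (mod 599)
46^34 = 46^32 · 46^2 ≡ 462 · 319 ≡ 24 (mod 599).

24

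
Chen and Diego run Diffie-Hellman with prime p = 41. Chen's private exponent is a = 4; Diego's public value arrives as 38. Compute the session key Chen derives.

40

Shared key K = 38^4 mod 41.
38^1 ≡ 38 (mod 41)
38^2 = (38^1)^2 ≡ 38^2 = 1444 ≡ 9 (mod 41)
38^4 = (38^2)^2 ≡ 9^2 = 81 ≡ 40 (mod 41)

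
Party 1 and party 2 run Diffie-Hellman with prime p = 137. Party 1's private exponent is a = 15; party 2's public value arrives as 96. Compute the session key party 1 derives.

10

Shared key K = 96^15 mod 137.
96^1 ≡ 96 (mod 137)
96^2 = (96^1)^2 ≡ 96^2 = 9216 ≡ 37 (mod 137)
96^4 = (96^2)^2 ≡ 37^2 = 1369 ≡ 136 (mod 137)
96^8 = (96^4)^2 ≡ 136^2 = 18496 ≡ 1 (mod 137)
96^15 = 96^8 · 96^4 · 96^2 · 96^1 ≡ 1 · 136 · 37 · 96 ≡ 10 (mod 137).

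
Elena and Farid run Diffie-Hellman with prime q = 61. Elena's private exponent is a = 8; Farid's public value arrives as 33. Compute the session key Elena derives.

34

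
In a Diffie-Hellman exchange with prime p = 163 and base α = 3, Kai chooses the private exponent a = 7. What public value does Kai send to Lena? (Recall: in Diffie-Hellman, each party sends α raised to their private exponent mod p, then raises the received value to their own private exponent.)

68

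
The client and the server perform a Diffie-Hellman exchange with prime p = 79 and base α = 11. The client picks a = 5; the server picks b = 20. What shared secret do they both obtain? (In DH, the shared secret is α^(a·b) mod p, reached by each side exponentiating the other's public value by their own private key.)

The server sends B = α^b mod p = 11^20 mod 79.
11^1 ≡ 11 (mod 79)
11^2 = (11^1)^2 ≡ 11^2 = 121 ≡ 42 (mod 79)
11^4 = (11^2)^2 ≡ 42^2 = 1764 ≡ 26 (mod 79)
11^8 = (11^4)^2 ≡ 26^2 = 676 ≡ 44 (mod 79)
11^16 = (11^8)^2 ≡ 44^2 = 1936 ≡ 40 (mod 79)
11^20 = 11^16 · 11^4 ≡ 40 · 26 ≡ 13 (mod 79).
So B = 13. The client then computes K = B^a mod p = 13^5 mod 79.
13^1 ≡ 13 (mod 79)
13^2 = (13^1)^2 ≡ 13^2 = 169 ≡ 11 (mod 79)
13^4 = (13^2)^2 ≡ 11^2 = 121 ≡ 42 (mod 79)
13^5 = 13^4 · 13^1 ≡ 42 · 13 ≡ 72 (mod 79).

72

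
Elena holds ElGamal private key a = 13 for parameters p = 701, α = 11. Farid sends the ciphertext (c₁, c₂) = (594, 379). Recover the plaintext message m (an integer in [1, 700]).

654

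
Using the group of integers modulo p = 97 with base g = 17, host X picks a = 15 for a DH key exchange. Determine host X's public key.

Public value = 17^15 mod 97.
17^1 ≡ 17 (mod 97)
17^2 = (17^1)^2 ≡ 17^2 = 289 ≡ 95 (mod 97)
17^4 = (17^2)^2 ≡ 95^2 = 9025 ≡ 4 (mod 97)
17^8 = (17^4)^2 ≡ 4^2 = 16 ≡ 16 (mod 97)
17^15 = 17^8 · 17^4 · 17^2 · 17^1 ≡ 16 · 4 · 95 · 17 ≡ 55 (mod 97).

55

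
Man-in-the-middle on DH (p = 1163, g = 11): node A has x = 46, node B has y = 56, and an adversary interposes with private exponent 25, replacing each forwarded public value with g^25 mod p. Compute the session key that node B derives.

Node B receives an adversary's public value M = 11^25 mod 1163 instead of the honest one.
11^1 ≡ 11 (mod 1163)
11^2 = (11^1)^2 ≡ 11^2 = 121 ≡ 121 (mod 1163)
11^4 = (11^2)^2 ≡ 121^2 = 14641 ≡ 685 (mod 1163)
11^8 = (11^4)^2 ≡ 685^2 = 469225 ≡ 536 (mod 1163)
11^16 = (11^8)^2 ≡ 536^2 = 287296 ≡ 35 (mod 1163)
11^25 = 11^16 · 11^8 · 11^1 ≡ 35 · 536 · 11 ≡ 509 (mod 1163).
So M = 509. Node B computes K = M^56 mod 1163.
509^1 ≡ 509 (mod 1163)
509^2 = (509^1)^2 ≡ 509^2 = 259081 ≡ 895 (mod 1163)
509^4 = (509^2)^2 ≡ 895^2 = 801025 ≡ 881 (mod 1163)
509^8 = (509^4)^2 ≡ 881^2 = 776161 ≡ 440 (mod 1163)
509^16 = (509^8)^2 ≡ 440^2 = 193600 ≡ 542 (mod 1163)
509^32 = (509^16)^2 ≡ 542^2 = 293764 ≡ 688 (mod 1163)
509^56 = 509^32 · 509^16 · 509^8 ≡ 688 · 542 · 440 ≡ 526 (mod 1163).

526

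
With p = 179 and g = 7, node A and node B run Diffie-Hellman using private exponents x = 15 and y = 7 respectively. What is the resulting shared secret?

Node B sends B = g^y mod p = 7^7 mod 179.
7^1 ≡ 7 (mod 179)
7^2 = (7^1)^2 ≡ 7^2 = 49 ≡ 49 (mod 179)
7^4 = (7^2)^2 ≡ 49^2 = 2401 ≡ 74 (mod 179)
7^7 = 7^4 · 7^2 · 7^1 ≡ 74 · 49 · 7 ≡ 143 (mod 179).
So B = 143. Node A then computes K = B^x mod p = 143^15 mod 179.
143^1 ≡ 143 (mod 179)
143^2 = (143^1)^2 ≡ 143^2 = 20449 ≡ 43 (mod 179)
143^4 = (143^2)^2 ≡ 43^2 = 1849 ≡ 59 (mod 179)
143^8 = (143^4)^2 ≡ 59^2 = 3481 ≡ 80 (mod 179)
143^15 = 143^8 · 143^4 · 143^2 · 143^1 ≡ 80 · 59 · 43 · 143 ≡ 41 (mod 179).

41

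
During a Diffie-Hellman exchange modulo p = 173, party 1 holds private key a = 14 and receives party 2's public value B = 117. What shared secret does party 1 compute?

119

Shared key K = 117^14 mod 173.
117^1 ≡ 117 (mod 173)
117^2 = (117^1)^2 ≡ 117^2 = 13689 ≡ 22 (mod 173)
117^4 = (117^2)^2 ≡ 22^2 = 484 ≡ 138 (mod 173)
117^8 = (117^4)^2 ≡ 138^2 = 19044 ≡ 14 (mod 173)
117^14 = 117^8 · 117^4 · 117^2 ≡ 14 · 138 · 22 ≡ 119 (mod 173).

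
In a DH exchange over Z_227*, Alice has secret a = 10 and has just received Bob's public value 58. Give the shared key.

Shared key K = 58^10 mod 227.
58^1 ≡ 58 (mod 227)
58^2 = (58^1)^2 ≡ 58^2 = 3364 ≡ 186 (mod 227)
58^4 = (58^2)^2 ≡ 186^2 = 34596 ≡ 92 (mod 227)
58^8 = (58^4)^2 ≡ 92^2 = 8464 ≡ 65 (mod 227)
58^10 = 58^8 · 58^2 ≡ 65 · 186 ≡ 59 (mod 227).

59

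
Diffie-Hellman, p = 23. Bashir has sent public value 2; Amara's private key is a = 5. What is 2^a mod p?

Shared key K = 2^5 mod 23.
2^1 ≡ 2 (mod 23)
2^2 = (2^1)^2 ≡ 2^2 = 4 ≡ 4 (mod 23)
2^4 = (2^2)^2 ≡ 4^2 = 16 ≡ 16 (mod 23)
2^5 = 2^4 · 2^1 ≡ 16 · 2 ≡ 9 (mod 23).

9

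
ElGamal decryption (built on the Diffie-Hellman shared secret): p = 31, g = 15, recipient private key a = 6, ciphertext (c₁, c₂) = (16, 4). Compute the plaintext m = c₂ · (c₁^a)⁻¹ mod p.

8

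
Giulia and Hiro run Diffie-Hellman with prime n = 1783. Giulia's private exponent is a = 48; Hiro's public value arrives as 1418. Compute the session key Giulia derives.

531

Shared key K = 1418^48 mod 1783.
1418^1 ≡ 1418 (mod 1783)
1418^2 = (1418^1)^2 ≡ 1418^2 = 2010724 ≡ 1283 (mod 1783)
1418^4 = (1418^2)^2 ≡ 1283^2 = 1646089 ≡ 380 (mod 1783)
1418^8 = (1418^4)^2 ≡ 380^2 = 144400 ≡ 1760 (mod 1783)
1418^16 = (1418^8)^2 ≡ 1760^2 = 3097600 ≡ 529 (mod 1783)
1418^32 = (1418^16)^2 ≡ 529^2 = 279841 ≡ 1693 (mod 1783)
1418^48 = 1418^32 · 1418^16 ≡ 1693 · 529 ≡ 531 (mod 1783).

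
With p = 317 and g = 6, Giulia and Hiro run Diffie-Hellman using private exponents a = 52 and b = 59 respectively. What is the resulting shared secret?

212

Hiro sends B = g^b mod p = 6^59 mod 317.
6^1 ≡ 6 (mod 317)
6^2 = (6^1)^2 ≡ 6^2 = 36 ≡ 36 (mod 317)
6^4 = (6^2)^2 ≡ 36^2 = 1296 ≡ 28 (mod 317)
6^8 = (6^4)^2 ≡ 28^2 = 784 ≡ 150 (mod 317)
6^16 = (6^8)^2 ≡ 150^2 = 22500 ≡ 310 (mod 317)
6^32 = (6^16)^2 ≡ 310^2 = 96100 ≡ 49 (mod 317)
6^59 = 6^32 · 6^16 · 6^8 · 6^2 · 6^1 ≡ 49 · 310 · 150 · 36 · 6 ≡ 186 (mod 317).
So B = 186. Giulia then computes K = B^a mod p = 186^52 mod 317.
186^1 ≡ 186 (mod 317)
186^2 = (186^1)^2 ≡ 186^2 = 34596 ≡ 43 (mod 317)
186^4 = (186^2)^2 ≡ 43^2 = 1849 ≡ 264 (mod 317)
186^8 = (186^4)^2 ≡ 264^2 = 69696 ≡ 273 (mod 317)
186^16 = (186^8)^2 ≡ 273^2 = 74529 ≡ 34 (mod 317)
186^32 = (186^16)^2 ≡ 34^2 = 1156 ≡ 205 (mod 317)
186^52 = 186^32 · 186^16 · 186^4 ≡ 205 · 34 · 264 ≡ 212 (mod 317).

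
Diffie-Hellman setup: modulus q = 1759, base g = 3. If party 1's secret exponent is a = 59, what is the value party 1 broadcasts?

Public value = 3^59 (mod 1759).
3^1 ≡ 3 (mod 1759)
3^2 = (3^1)^2 ≡ 3^2 = 9 ≡ 9 (mod 1759)
3^4 = (3^2)^2 ≡ 9^2 = 81 ≡ 81 (mod 1759)
3^8 = (3^4)^2 ≡ 81^2 = 6561 ≡ 1284 (mod 1759)
3^16 = (3^8)^2 ≡ 1284^2 = 1648656 ≡ 473 (mod 1759)
3^32 = (3^16)^2 ≡ 473^2 = 223729 ≡ 336 (mod 1759)
3^59 = 3^32 · 3^16 · 3^8 · 3^2 · 3^1 ≡ 336 · 473 · 1284 · 9 · 3 ≡ 204 (mod 1759).

204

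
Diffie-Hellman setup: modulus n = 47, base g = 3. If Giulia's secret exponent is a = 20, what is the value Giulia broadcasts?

Public value = 3^20 mod 47.
3^1 ≡ 3 (mod 47)
3^2 = (3^1)^2 ≡ 3^2 = 9 ≡ 9 (mod 47)
3^4 = (3^2)^2 ≡ 9^2 = 81 ≡ 34 (mod 47)
3^8 = (3^4)^2 ≡ 34^2 = 1156 ≡ 28 (mod 47)
3^16 = (3^8)^2 ≡ 28^2 = 784 ≡ 32 (mod 47)
3^20 = 3^16 · 3^4 ≡ 32 · 34 ≡ 7 (mod 47).

7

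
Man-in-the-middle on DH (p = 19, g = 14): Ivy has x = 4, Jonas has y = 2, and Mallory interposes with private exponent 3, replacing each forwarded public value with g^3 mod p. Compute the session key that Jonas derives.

Jonas receives Mallory's public value M = 14^3 mod 19 instead of the honest one.
14^1 ≡ 14 (mod 19)
14^2 = (14^1)^2 ≡ 14^2 = 196 ≡ 6 (mod 19)
14^3 = 14^2 · 14^1 ≡ 6 · 14 ≡ 8 (mod 19).
So M = 8. Jonas computes K = M^2 mod 19.
8^1 ≡ 8 (mod 19)
8^2 = (8^1)^2 ≡ 8^2 = 64 ≡ 7 (mod 19)

7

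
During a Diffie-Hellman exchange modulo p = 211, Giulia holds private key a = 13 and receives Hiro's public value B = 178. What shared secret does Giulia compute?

185

Shared key K = 178^13 mod 211.
178^1 ≡ 178 (mod 211)
178^2 = (178^1)^2 ≡ 178^2 = 31684 ≡ 34 (mod 211)
178^4 = (178^2)^2 ≡ 34^2 = 1156 ≡ 101 (mod 211)
178^8 = (178^4)^2 ≡ 101^2 = 10201 ≡ 73 (mod 211)
178^13 = 178^8 · 178^4 · 178^1 ≡ 73 · 101 · 178 ≡ 185 (mod 211).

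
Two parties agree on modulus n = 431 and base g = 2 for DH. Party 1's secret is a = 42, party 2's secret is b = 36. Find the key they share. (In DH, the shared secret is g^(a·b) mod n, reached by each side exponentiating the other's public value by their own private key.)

Party 1 sends A = g^a mod n = 2^42 mod 431.
2^1 ≡ 2 (mod 431)
2^2 = (2^1)^2 ≡ 2^2 = 4 ≡ 4 (mod 431)
2^4 = (2^2)^2 ≡ 4^2 = 16 ≡ 16 (mod 431)
2^8 = (2^4)^2 ≡ 16^2 = 256 ≡ 256 (mod 431)
2^16 = (2^8)^2 ≡ 256^2 = 65536 ≡ 24 (mod 431)
2^32 = (2^16)^2 ≡ 24^2 = 576 ≡ 145 (mod 431)
2^42 = 2^32 · 2^8 · 2^2 ≡ 145 · 256 · 4 ≡ 216 (mod 431).
So A = 216. Party 2 then computes K = A^b mod n = 216^36 mod 431.
216^1 ≡ 216 (mod 431)
216^2 = (216^1)^2 ≡ 216^2 = 46656 ≡ 108 (mod 431)
216^4 = (216^2)^2 ≡ 108^2 = 11664 ≡ 27 (mod 431)
216^8 = (216^4)^2 ≡ 27^2 = 729 ≡ 298 (mod 431)
216^16 = (216^8)^2 ≡ 298^2 = 88804 ≡ 18 (mod 431)
216^32 = (216^16)^2 ≡ 18^2 = 324 ≡ 324 (mod 431)
216^36 = 216^32 · 216^4 ≡ 324 · 27 ≡ 128 (mod 431).

128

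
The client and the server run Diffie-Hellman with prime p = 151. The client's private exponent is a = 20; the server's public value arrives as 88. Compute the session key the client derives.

Shared key K = 88^20 mod 151.
88^1 ≡ 88 (mod 151)
88^2 = (88^1)^2 ≡ 88^2 = 7744 ≡ 43 (mod 151)
88^4 = (88^2)^2 ≡ 43^2 = 1849 ≡ 37 (mod 151)
88^8 = (88^4)^2 ≡ 37^2 = 1369 ≡ 10 (mod 151)
88^16 = (88^8)^2 ≡ 10^2 = 100 ≡ 100 (mod 151)
88^20 = 88^16 · 88^4 ≡ 100 · 37 ≡ 76 (mod 151).

76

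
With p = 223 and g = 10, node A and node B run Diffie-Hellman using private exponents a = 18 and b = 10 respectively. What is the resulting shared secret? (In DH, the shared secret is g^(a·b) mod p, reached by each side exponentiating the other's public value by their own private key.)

Node A sends A = g^a mod p = 10^18 mod 223.
10^1 ≡ 10 (mod 223)
10^2 = (10^1)^2 ≡ 10^2 = 100 ≡ 100 (mod 223)
10^4 = (10^2)^2 ≡ 100^2 = 10000 ≡ 188 (mod 223)
10^8 = (10^4)^2 ≡ 188^2 = 35344 ≡ 110 (mod 223)
10^16 = (10^8)^2 ≡ 110^2 = 12100 ≡ 58 (mod 223)
10^18 = 10^16 · 10^2 ≡ 58 · 100 ≡ 2 (mod 223).
So A = 2. Node B then computes K = A^b mod p = 2^10 mod 223.
2^1 ≡ 2 (mod 223)
2^2 = (2^1)^2 ≡ 2^2 = 4 ≡ 4 (mod 223)
2^4 = (2^2)^2 ≡ 4^2 = 16 ≡ 16 (mod 223)
2^8 = (2^4)^2 ≡ 16^2 = 256 ≡ 33 (mod 223)
2^10 = 2^8 · 2^2 ≡ 33 · 4 ≡ 132 (mod 223).

132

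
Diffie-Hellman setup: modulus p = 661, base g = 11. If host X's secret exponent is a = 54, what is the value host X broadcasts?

Public value = 11^54 mod 661.
11^1 ≡ 11 (mod 661)
11^2 = (11^1)^2 ≡ 11^2 = 121 ≡ 121 (mod 661)
11^4 = (11^2)^2 ≡ 121^2 = 14641 ≡ 99 (mod 661)
11^8 = (11^4)^2 ≡ 99^2 = 9801 ≡ 547 (mod 661)
11^16 = (11^8)^2 ≡ 547^2 = 299209 ≡ 437 (mod 661)
11^32 = (11^16)^2 ≡ 437^2 = 190969 ≡ 601 (mod 661)
11^54 = 11^32 · 11^16 · 11^4 · 11^2 ≡ 601 · 437 · 99 · 121 ≡ 634 (mod 661).

634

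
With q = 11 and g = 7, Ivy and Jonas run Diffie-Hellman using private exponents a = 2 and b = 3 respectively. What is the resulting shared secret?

Ivy sends A = g^a mod q = 7^2 mod 11.
7^1 ≡ 7 (mod 11)
7^2 = (7^1)^2 ≡ 7^2 = 49 ≡ 5 (mod 11)
So A = 5. Jonas then computes K = A^b mod q = 5^3 mod 11.
5^1 ≡ 5 (mod 11)
5^2 = (5^1)^2 ≡ 5^2 = 25 ≡ 3 (mod 11)
5^3 = 5^2 · 5^1 ≡ 3 · 5 ≡ 4 (mod 11).

4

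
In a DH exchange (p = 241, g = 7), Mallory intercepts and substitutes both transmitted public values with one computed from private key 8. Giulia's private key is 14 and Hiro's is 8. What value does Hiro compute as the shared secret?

Hiro receives Mallory's public value M = 7^8 mod 241 instead of the honest one.
7^1 ≡ 7 (mod 241)
7^2 = (7^1)^2 ≡ 7^2 = 49 ≡ 49 (mod 241)
7^4 = (7^2)^2 ≡ 49^2 = 2401 ≡ 232 (mod 241)
7^8 = (7^4)^2 ≡ 232^2 = 53824 ≡ 81 (mod 241)
So M = 81. Hiro computes K = M^8 mod 241.
81^1 ≡ 81 (mod 241)
81^2 = (81^1)^2 ≡ 81^2 = 6561 ≡ 54 (mod 241)
81^4 = (81^2)^2 ≡ 54^2 = 2916 ≡ 24 (mod 241)
81^8 = (81^4)^2 ≡ 24^2 = 576 ≡ 94 (mod 241)

94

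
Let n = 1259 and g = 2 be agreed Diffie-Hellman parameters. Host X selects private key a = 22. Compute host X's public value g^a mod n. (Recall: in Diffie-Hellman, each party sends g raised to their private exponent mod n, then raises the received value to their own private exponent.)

Public value = 2^22 mod 1259.
2^1 ≡ 2 (mod 1259)
2^2 = (2^1)^2 ≡ 2^2 = 4 ≡ 4 (mod 1259)
2^4 = (2^2)^2 ≡ 4^2 = 16 ≡ 16 (mod 1259)
2^8 = (2^4)^2 ≡ 16^2 = 256 ≡ 256 (mod 1259)
2^16 = (2^8)^2 ≡ 256^2 = 65536 ≡ 68 (mod 1259)
2^22 = 2^16 · 2^4 · 2^2 ≡ 68 · 16 · 4 ≡ 575 (mod 1259).

575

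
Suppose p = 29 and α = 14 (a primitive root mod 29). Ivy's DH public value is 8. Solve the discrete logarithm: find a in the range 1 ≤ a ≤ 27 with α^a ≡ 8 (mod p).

Try successive powers of 14 modulo 29:
14^1 ≡ 14
14^2 ≡ 22
14^3 ≡ 18
14^4 ≡ 20
14^5 ≡ 19
14^6 ≡ 5
14^7 ≡ 12
14^8 ≡ 23
14^9 ≡ 3
14^10 ≡ 13
14^11 ≡ 8
Found: a = 11.

11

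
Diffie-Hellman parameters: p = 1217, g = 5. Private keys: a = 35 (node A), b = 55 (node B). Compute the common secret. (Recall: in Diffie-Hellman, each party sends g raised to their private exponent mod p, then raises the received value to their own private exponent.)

150

Node A sends A = g^a mod p = 5^35 mod 1217.
5^1 ≡ 5 (mod 1217)
5^2 = (5^1)^2 ≡ 5^2 = 25 ≡ 25 (mod 1217)
5^4 = (5^2)^2 ≡ 25^2 = 625 ≡ 625 (mod 1217)
5^8 = (5^4)^2 ≡ 625^2 = 390625 ≡ 1185 (mod 1217)
5^16 = (5^8)^2 ≡ 1185^2 = 1404225 ≡ 1024 (mod 1217)
5^32 = (5^16)^2 ≡ 1024^2 = 1048576 ≡ 739 (mod 1217)
5^35 = 5^32 · 5^2 · 5^1 ≡ 739 · 25 · 5 ≡ 1100 (mod 1217).
So A = 1100. Node B then computes K = A^b mod p = 1100^55 mod 1217.
1100^1 ≡ 1100 (mod 1217)
1100^2 = (1100^1)^2 ≡ 1100^2 = 1210000 ≡ 302 (mod 1217)
1100^4 = (1100^2)^2 ≡ 302^2 = 91204 ≡ 1146 (mod 1217)
1100^8 = (1100^4)^2 ≡ 1146^2 = 1313316 ≡ 173 (mod 1217)
1100^16 = (1100^8)^2 ≡ 173^2 = 29929 ≡ 721 (mod 1217)
1100^32 = (1100^16)^2 ≡ 721^2 = 519841 ≡ 182 (mod 1217)
1100^55 = 1100^32 · 1100^16 · 1100^4 · 1100^2 · 1100^1 ≡ 182 · 721 · 1146 · 302 · 1100 ≡ 150 (mod 1217).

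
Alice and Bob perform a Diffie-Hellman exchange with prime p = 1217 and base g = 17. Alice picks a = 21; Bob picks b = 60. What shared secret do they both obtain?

Bob sends B = g^b mod p = 17^60 mod 1217.
17^1 ≡ 17 (mod 1217)
17^2 = (17^1)^2 ≡ 17^2 = 289 ≡ 289 (mod 1217)
17^4 = (17^2)^2 ≡ 289^2 = 83521 ≡ 765 (mod 1217)
17^8 = (17^4)^2 ≡ 765^2 = 585225 ≡ 1065 (mod 1217)
17^16 = (17^8)^2 ≡ 1065^2 = 1134225 ≡ 1198 (mod 1217)
17^32 = (17^16)^2 ≡ 1198^2 = 1435204 ≡ 361 (mod 1217)
17^60 = 17^32 · 17^16 · 17^8 · 17^4 ≡ 361 · 1198 · 1065 · 765 ≡ 1136 (mod 1217).
So B = 1136. Alice then computes K = B^a mod p = 1136^21 mod 1217.
1136^1 ≡ 1136 (mod 1217)
1136^2 = (1136^1)^2 ≡ 1136^2 = 1290496 ≡ 476 (mod 1217)
1136^4 = (1136^2)^2 ≡ 476^2 = 226576 ≡ 214 (mod 1217)
1136^8 = (1136^4)^2 ≡ 214^2 = 45796 ≡ 767 (mod 1217)
1136^16 = (1136^8)^2 ≡ 767^2 = 588289 ≡ 478 (mod 1217)
1136^21 = 1136^16 · 1136^4 · 1136^1 ≡ 478 · 214 · 1136 ≡ 901 (mod 1217).

901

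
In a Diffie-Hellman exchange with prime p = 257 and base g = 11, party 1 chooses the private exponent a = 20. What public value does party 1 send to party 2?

Public value = 11^20 mod 257.
11^1 ≡ 11 (mod 257)
11^2 = (11^1)^2 ≡ 11^2 = 121 ≡ 121 (mod 257)
11^4 = (11^2)^2 ≡ 121^2 = 14641 ≡ 249 (mod 257)
11^8 = (11^4)^2 ≡ 249^2 = 62001 ≡ 64 (mod 257)
11^16 = (11^8)^2 ≡ 64^2 = 4096 ≡ 241 (mod 257)
11^20 = 11^16 · 11^4 ≡ 241 · 249 ≡ 128 (mod 257).

128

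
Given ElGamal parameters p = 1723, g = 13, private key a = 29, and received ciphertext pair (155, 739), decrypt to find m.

1169

Shared mask s = c₁^a mod p = 155^29 mod 1723.
155^1 ≡ 155 (mod 1723)
155^2 = (155^1)^2 ≡ 155^2 = 24025 ≡ 1626 (mod 1723)
155^4 = (155^2)^2 ≡ 1626^2 = 2643876 ≡ 794 (mod 1723)
155^8 = (155^4)^2 ≡ 794^2 = 630436 ≡ 1541 (mod 1723)
155^16 = (155^8)^2 ≡ 1541^2 = 2374681 ≡ 387 (mod 1723)
155^29 = 155^16 · 155^8 · 155^4 · 155^1 ≡ 387 · 1541 · 794 · 155 ≡ 686 (mod 1723).
So s = 686; s⁻¹ ≡ 1615 (mod 1723).
m = c₂ · s⁻¹ mod 1723 = 739 · 1615 mod 1723 = 1169.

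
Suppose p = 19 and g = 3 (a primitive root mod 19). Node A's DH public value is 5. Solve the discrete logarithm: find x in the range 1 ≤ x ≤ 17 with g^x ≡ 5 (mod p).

Try successive powers of 3 modulo 19:
3^1 ≡ 3
3^2 ≡ 9
3^3 ≡ 8
3^4 ≡ 5
Found: x = 4.

4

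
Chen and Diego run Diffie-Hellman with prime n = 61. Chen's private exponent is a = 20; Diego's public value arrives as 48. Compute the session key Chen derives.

Shared key K = 48^20 mod 61.
48^1 ≡ 48 (mod 61)
48^2 = (48^1)^2 ≡ 48^2 = 2304 ≡ 47 (mod 61)
48^4 = (48^2)^2 ≡ 47^2 = 2209 ≡ 13 (mod 61)
48^8 = (48^4)^2 ≡ 13^2 = 169 ≡ 47 (mod 61)
48^16 = (48^8)^2 ≡ 47^2 = 2209 ≡ 13 (mod 61)
48^20 = 48^16 · 48^4 ≡ 13 · 13 ≡ 47 (mod 61).

47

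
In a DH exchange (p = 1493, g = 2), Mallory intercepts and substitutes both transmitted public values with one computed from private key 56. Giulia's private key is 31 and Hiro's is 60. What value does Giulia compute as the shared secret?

1122

Giulia receives Mallory's public value M = 2^56 mod 1493 instead of the honest one.
2^1 ≡ 2 (mod 1493)
2^2 = (2^1)^2 ≡ 2^2 = 4 ≡ 4 (mod 1493)
2^4 = (2^2)^2 ≡ 4^2 = 16 ≡ 16 (mod 1493)
2^8 = (2^4)^2 ≡ 16^2 = 256 ≡ 256 (mod 1493)
2^16 = (2^8)^2 ≡ 256^2 = 65536 ≡ 1337 (mod 1493)
2^32 = (2^16)^2 ≡ 1337^2 = 1787569 ≡ 448 (mod 1493)
2^56 = 2^32 · 2^16 · 2^8 ≡ 448 · 1337 · 256 ≡ 784 (mod 1493).
So M = 784. Giulia computes K = M^31 mod 1493.
784^1 ≡ 784 (mod 1493)
784^2 = (784^1)^2 ≡ 784^2 = 614656 ≡ 1033 (mod 1493)
784^4 = (784^2)^2 ≡ 1033^2 = 1067089 ≡ 1087 (mod 1493)
784^8 = (784^4)^2 ≡ 1087^2 = 1181569 ≡ 606 (mod 1493)
784^16 = (784^8)^2 ≡ 606^2 = 367236 ≡ 1451 (mod 1493)
784^31 = 784^16 · 784^8 · 784^4 · 784^2 · 784^1 ≡ 1451 · 606 · 1087 · 1033 · 784 ≡ 1122 (mod 1493).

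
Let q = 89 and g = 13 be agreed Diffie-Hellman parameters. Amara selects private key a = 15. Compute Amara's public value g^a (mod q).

Public value = 13^15 (mod 89).
13^1 ≡ 13 (mod 89)
13^2 = (13^1)^2 ≡ 13^2 = 169 ≡ 80 (mod 89)
13^4 = (13^2)^2 ≡ 80^2 = 6400 ≡ 81 (mod 89)
13^8 = (13^4)^2 ≡ 81^2 = 6561 ≡ 64 (mod 89)
13^15 = 13^8 · 13^4 · 13^2 · 13^1 ≡ 64 · 81 · 80 · 13 ≡ 7 (mod 89).

7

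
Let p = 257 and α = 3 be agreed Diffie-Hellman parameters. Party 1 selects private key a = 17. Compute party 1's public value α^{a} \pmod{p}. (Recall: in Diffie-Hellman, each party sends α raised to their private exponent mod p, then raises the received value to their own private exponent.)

233

Public value = 3^{17} \pmod{257}.
3^1 ≡ 3 (mod 257)
3^2 = (3^1)^2 ≡ 3^2 = 9 ≡ 9 (mod 257)
3^4 = (3^2)^2 ≡ 9^2 = 81 ≡ 81 (mod 257)
3^8 = (3^4)^2 ≡ 81^2 = 6561 ≡ 136 (mod 257)
3^16 = (3^8)^2 ≡ 136^2 = 18496 ≡ 249 (mod 257)
3^17 = 3^16 · 3^1 ≡ 249 · 3 ≡ 233 (mod 257).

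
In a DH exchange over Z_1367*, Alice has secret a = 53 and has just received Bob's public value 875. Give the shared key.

Shared key K = 875^53 mod 1367.
875^1 ≡ 875 (mod 1367)
875^2 = (875^1)^2 ≡ 875^2 = 765625 ≡ 105 (mod 1367)
875^4 = (875^2)^2 ≡ 105^2 = 11025 ≡ 89 (mod 1367)
875^8 = (875^4)^2 ≡ 89^2 = 7921 ≡ 1086 (mod 1367)
875^16 = (875^8)^2 ≡ 1086^2 = 1179396 ≡ 1042 (mod 1367)
875^32 = (875^16)^2 ≡ 1042^2 = 1085764 ≡ 366 (mod 1367)
875^53 = 875^32 · 875^16 · 875^4 · 875^1 ≡ 366 · 1042 · 89 · 875 ≡ 924 (mod 1367).

924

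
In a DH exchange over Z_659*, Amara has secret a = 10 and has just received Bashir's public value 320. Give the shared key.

Shared key K = 320^10 mod 659.
320^1 ≡ 320 (mod 659)
320^2 = (320^1)^2 ≡ 320^2 = 102400 ≡ 255 (mod 659)
320^4 = (320^2)^2 ≡ 255^2 = 65025 ≡ 443 (mod 659)
320^8 = (320^4)^2 ≡ 443^2 = 196249 ≡ 526 (mod 659)
320^10 = 320^8 · 320^2 ≡ 526 · 255 ≡ 353 (mod 659).

353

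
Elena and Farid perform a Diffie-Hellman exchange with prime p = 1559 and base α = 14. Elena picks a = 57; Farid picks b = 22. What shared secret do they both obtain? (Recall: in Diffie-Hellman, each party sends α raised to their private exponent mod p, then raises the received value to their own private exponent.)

431

Farid sends B = α^b mod p = 14^22 mod 1559.
14^1 ≡ 14 (mod 1559)
14^2 = (14^1)^2 ≡ 14^2 = 196 ≡ 196 (mod 1559)
14^4 = (14^2)^2 ≡ 196^2 = 38416 ≡ 1000 (mod 1559)
14^8 = (14^4)^2 ≡ 1000^2 = 1000000 ≡ 681 (mod 1559)
14^16 = (14^8)^2 ≡ 681^2 = 463761 ≡ 738 (mod 1559)
14^22 = 14^16 · 14^4 · 14^2 ≡ 738 · 1000 · 196 ≡ 862 (mod 1559).
So B = 862. Elena then computes K = B^a mod p = 862^57 mod 1559.
862^1 ≡ 862 (mod 1559)
862^2 = (862^1)^2 ≡ 862^2 = 743044 ≡ 960 (mod 1559)
862^4 = (862^2)^2 ≡ 960^2 = 921600 ≡ 231 (mod 1559)
862^8 = (862^4)^2 ≡ 231^2 = 53361 ≡ 355 (mod 1559)
862^16 = (862^8)^2 ≡ 355^2 = 126025 ≡ 1305 (mod 1559)
862^32 = (862^16)^2 ≡ 1305^2 = 1703025 ≡ 597 (mod 1559)
862^57 = 862^32 · 862^16 · 862^8 · 862^1 ≡ 597 · 1305 · 355 · 862 ≡ 431 (mod 1559).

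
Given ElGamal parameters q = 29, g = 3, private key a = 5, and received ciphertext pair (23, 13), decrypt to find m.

4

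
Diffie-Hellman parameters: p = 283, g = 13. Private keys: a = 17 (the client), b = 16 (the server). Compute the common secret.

The server sends B = g^b mod p = 13^16 mod 283.
13^1 ≡ 13 (mod 283)
13^2 = (13^1)^2 ≡ 13^2 = 169 ≡ 169 (mod 283)
13^4 = (13^2)^2 ≡ 169^2 = 28561 ≡ 261 (mod 283)
13^8 = (13^4)^2 ≡ 261^2 = 68121 ≡ 201 (mod 283)
13^16 = (13^8)^2 ≡ 201^2 = 40401 ≡ 215 (mod 283)
So B = 215. The client then computes K = B^a mod p = 215^17 mod 283.
215^1 ≡ 215 (mod 283)
215^2 = (215^1)^2 ≡ 215^2 = 46225 ≡ 96 (mod 283)
215^4 = (215^2)^2 ≡ 96^2 = 9216 ≡ 160 (mod 283)
215^8 = (215^4)^2 ≡ 160^2 = 25600 ≡ 130 (mod 283)
215^16 = (215^8)^2 ≡ 130^2 = 16900 ≡ 203 (mod 283)
215^17 = 215^16 · 215^1 ≡ 203 · 215 ≡ 63 (mod 283).

63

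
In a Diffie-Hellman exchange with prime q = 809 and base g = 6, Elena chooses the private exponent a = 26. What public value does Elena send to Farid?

125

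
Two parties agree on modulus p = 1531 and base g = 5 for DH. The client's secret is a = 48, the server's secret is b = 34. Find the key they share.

The client sends A = g^a mod p = 5^48 mod 1531.
5^1 ≡ 5 (mod 1531)
5^2 = (5^1)^2 ≡ 5^2 = 25 ≡ 25 (mod 1531)
5^4 = (5^2)^2 ≡ 25^2 = 625 ≡ 625 (mod 1531)
5^8 = (5^4)^2 ≡ 625^2 = 390625 ≡ 220 (mod 1531)
5^16 = (5^8)^2 ≡ 220^2 = 48400 ≡ 939 (mod 1531)
5^32 = (5^16)^2 ≡ 939^2 = 881721 ≡ 1396 (mod 1531)
5^48 = 5^32 · 5^16 ≡ 1396 · 939 ≡ 308 (mod 1531).
So A = 308. The server then computes K = A^b mod p = 308^34 mod 1531.
308^1 ≡ 308 (mod 1531)
308^2 = (308^1)^2 ≡ 308^2 = 94864 ≡ 1473 (mod 1531)
308^4 = (308^2)^2 ≡ 1473^2 = 2169729 ≡ 302 (mod 1531)
308^8 = (308^4)^2 ≡ 302^2 = 91204 ≡ 875 (mod 1531)
308^16 = (308^8)^2 ≡ 875^2 = 765625 ≡ 125 (mod 1531)
308^32 = (308^16)^2 ≡ 125^2 = 15625 ≡ 315 (mod 1531)
308^34 = 308^32 · 308^2 ≡ 315 · 1473 ≡ 102 (mod 1531).

102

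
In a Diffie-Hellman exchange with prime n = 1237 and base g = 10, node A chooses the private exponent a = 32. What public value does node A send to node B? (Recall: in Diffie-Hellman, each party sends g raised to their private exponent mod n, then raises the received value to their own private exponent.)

1148

Public value = 10^32 mod 1237.
10^1 ≡ 10 (mod 1237)
10^2 = (10^1)^2 ≡ 10^2 = 100 ≡ 100 (mod 1237)
10^4 = (10^2)^2 ≡ 100^2 = 10000 ≡ 104 (mod 1237)
10^8 = (10^4)^2 ≡ 104^2 = 10816 ≡ 920 (mod 1237)
10^16 = (10^8)^2 ≡ 920^2 = 846400 ≡ 292 (mod 1237)
10^32 = (10^16)^2 ≡ 292^2 = 85264 ≡ 1148 (mod 1237)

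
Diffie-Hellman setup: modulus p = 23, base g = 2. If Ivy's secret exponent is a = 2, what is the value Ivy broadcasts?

Public value = 2^2 (mod 23).
2^1 ≡ 2 (mod 23)
2^2 = (2^1)^2 ≡ 2^2 = 4 ≡ 4 (mod 23)

4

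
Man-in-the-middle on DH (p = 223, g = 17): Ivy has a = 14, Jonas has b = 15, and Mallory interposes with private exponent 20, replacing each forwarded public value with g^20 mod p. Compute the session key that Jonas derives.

119

Jonas receives Mallory's public value M = 17^20 mod 223 instead of the honest one.
17^1 ≡ 17 (mod 223)
17^2 = (17^1)^2 ≡ 17^2 = 289 ≡ 66 (mod 223)
17^4 = (17^2)^2 ≡ 66^2 = 4356 ≡ 119 (mod 223)
17^8 = (17^4)^2 ≡ 119^2 = 14161 ≡ 112 (mod 223)
17^16 = (17^8)^2 ≡ 112^2 = 12544 ≡ 56 (mod 223)
17^20 = 17^16 · 17^4 ≡ 56 · 119 ≡ 197 (mod 223).
So M = 197. Jonas computes K = M^15 mod 223.
197^1 ≡ 197 (mod 223)
197^2 = (197^1)^2 ≡ 197^2 = 38809 ≡ 7 (mod 223)
197^4 = (197^2)^2 ≡ 7^2 = 49 ≡ 49 (mod 223)
197^8 = (197^4)^2 ≡ 49^2 = 2401 ≡ 171 (mod 223)
197^15 = 197^8 · 197^4 · 197^2 · 197^1 ≡ 171 · 49 · 7 · 197 ≡ 119 (mod 223).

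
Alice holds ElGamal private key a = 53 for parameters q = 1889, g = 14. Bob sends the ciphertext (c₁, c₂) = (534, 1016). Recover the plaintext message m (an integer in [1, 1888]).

795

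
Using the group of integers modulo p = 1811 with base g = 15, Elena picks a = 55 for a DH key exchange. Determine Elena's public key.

1416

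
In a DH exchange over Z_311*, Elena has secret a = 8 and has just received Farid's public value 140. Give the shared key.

Shared key K = 140^8 mod 311.
140^1 ≡ 140 (mod 311)
140^2 = (140^1)^2 ≡ 140^2 = 19600 ≡ 7 (mod 311)
140^4 = (140^2)^2 ≡ 7^2 = 49 ≡ 49 (mod 311)
140^8 = (140^4)^2 ≡ 49^2 = 2401 ≡ 224 (mod 311)

224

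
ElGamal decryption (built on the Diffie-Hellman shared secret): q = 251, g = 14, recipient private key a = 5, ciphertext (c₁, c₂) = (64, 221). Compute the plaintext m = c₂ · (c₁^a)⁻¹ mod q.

48

Shared mask s = c₁^a mod q = 64^5 mod 251.
64^1 ≡ 64 (mod 251)
64^2 = (64^1)^2 ≡ 64^2 = 4096 ≡ 80 (mod 251)
64^4 = (64^2)^2 ≡ 80^2 = 6400 ≡ 125 (mod 251)
64^5 = 64^4 · 64^1 ≡ 125 · 64 ≡ 219 (mod 251).
So s = 219; s⁻¹ ≡ 149 (mod 251).
m = c₂ · s⁻¹ mod 251 = 221 · 149 mod 251 = 48.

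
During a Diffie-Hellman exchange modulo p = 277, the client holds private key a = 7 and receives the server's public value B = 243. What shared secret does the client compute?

Shared key K = 243^7 mod 277.
243^1 ≡ 243 (mod 277)
243^2 = (243^1)^2 ≡ 243^2 = 59049 ≡ 48 (mod 277)
243^4 = (243^2)^2 ≡ 48^2 = 2304 ≡ 88 (mod 277)
243^7 = 243^4 · 243^2 · 243^1 ≡ 88 · 48 · 243 ≡ 147 (mod 277).

147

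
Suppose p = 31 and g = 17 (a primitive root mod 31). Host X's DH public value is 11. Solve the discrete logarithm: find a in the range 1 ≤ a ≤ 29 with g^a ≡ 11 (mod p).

29

Try successive powers of 17 modulo 31:
17^1 ≡ 17
17^2 ≡ 10
17^3 ≡ 15
17^4 ≡ 7
17^5 ≡ 26
17^6 ≡ 8
17^7 ≡ 12
17^8 ≡ 18
17^9 ≡ 27
17^10 ≡ 25
17^11 ≡ 22
17^12 ≡ 2
17^13 ≡ 3
17^14 ≡ 20
17^15 ≡ 30
17^16 ≡ 14
17^17 ≡ 21
17^18 ≡ 16
17^19 ≡ 24
17^20 ≡ 5
17^21 ≡ 23
17^22 ≡ 19
17^23 ≡ 13
17^24 ≡ 4
17^25 ≡ 6
17^26 ≡ 9
17^27 ≡ 29
17^28 ≡ 28
17^29 ≡ 11
Found: a = 29.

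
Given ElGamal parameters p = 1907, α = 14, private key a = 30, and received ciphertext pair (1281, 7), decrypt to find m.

1233

Shared mask s = c₁^a mod p = 1281^30 mod 1907.
1281^1 ≡ 1281 (mod 1907)
1281^2 = (1281^1)^2 ≡ 1281^2 = 1640961 ≡ 941 (mod 1907)
1281^4 = (1281^2)^2 ≡ 941^2 = 885481 ≡ 633 (mod 1907)
1281^8 = (1281^4)^2 ≡ 633^2 = 400689 ≡ 219 (mod 1907)
1281^16 = (1281^8)^2 ≡ 219^2 = 47961 ≡ 286 (mod 1907)
1281^30 = 1281^16 · 1281^8 · 1281^4 · 1281^2 ≡ 286 · 219 · 633 · 941 ≡ 1542 (mod 1907).
So s = 1542; s⁻¹ ≡ 721 (mod 1907).
m = c₂ · s⁻¹ mod 1907 = 7 · 721 mod 1907 = 1233.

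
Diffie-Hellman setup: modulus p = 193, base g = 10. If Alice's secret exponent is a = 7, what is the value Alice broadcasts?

91

Public value = 10^{7} \pmod{193}.
10^1 ≡ 10 (mod 193)
10^2 = (10^1)^2 ≡ 10^2 = 100 ≡ 100 (mod 193)
10^4 = (10^2)^2 ≡ 100^2 = 10000 ≡ 157 (mod 193)
10^7 = 10^4 · 10^2 · 10^1 ≡ 157 · 100 · 10 ≡ 91 (mod 193).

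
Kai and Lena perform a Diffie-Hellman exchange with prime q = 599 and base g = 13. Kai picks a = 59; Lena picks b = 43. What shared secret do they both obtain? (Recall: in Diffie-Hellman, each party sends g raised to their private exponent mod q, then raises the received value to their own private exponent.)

45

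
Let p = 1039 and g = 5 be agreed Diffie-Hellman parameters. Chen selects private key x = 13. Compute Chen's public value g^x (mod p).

Public value = 5^13 (mod 1039).
5^1 ≡ 5 (mod 1039)
5^2 = (5^1)^2 ≡ 5^2 = 25 ≡ 25 (mod 1039)
5^4 = (5^2)^2 ≡ 25^2 = 625 ≡ 625 (mod 1039)
5^8 = (5^4)^2 ≡ 625^2 = 390625 ≡ 1000 (mod 1039)
5^13 = 5^8 · 5^4 · 5^1 ≡ 1000 · 625 · 5 ≡ 727 (mod 1039).

727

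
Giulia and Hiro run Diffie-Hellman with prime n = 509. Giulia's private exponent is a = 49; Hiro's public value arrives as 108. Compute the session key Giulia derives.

193

Shared key K = 108^49 mod 509.
108^1 ≡ 108 (mod 509)
108^2 = (108^1)^2 ≡ 108^2 = 11664 ≡ 466 (mod 509)
108^4 = (108^2)^2 ≡ 466^2 = 217156 ≡ 322 (mod 509)
108^8 = (108^4)^2 ≡ 322^2 = 103684 ≡ 357 (mod 509)
108^16 = (108^8)^2 ≡ 357^2 = 127449 ≡ 199 (mod 509)
108^32 = (108^16)^2 ≡ 199^2 = 39601 ≡ 408 (mod 509)
108^49 = 108^32 · 108^16 · 108^1 ≡ 408 · 199 · 108 ≡ 193 (mod 509).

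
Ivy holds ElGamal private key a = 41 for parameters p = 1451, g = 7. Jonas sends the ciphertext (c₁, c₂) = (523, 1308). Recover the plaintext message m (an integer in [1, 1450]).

Shared mask s = c₁^a mod p = 523^41 mod 1451.
523^1 ≡ 523 (mod 1451)
523^2 = (523^1)^2 ≡ 523^2 = 273529 ≡ 741 (mod 1451)
523^4 = (523^2)^2 ≡ 741^2 = 549081 ≡ 603 (mod 1451)
523^8 = (523^4)^2 ≡ 603^2 = 363609 ≡ 859 (mod 1451)
523^16 = (523^8)^2 ≡ 859^2 = 737881 ≡ 773 (mod 1451)
523^32 = (523^16)^2 ≡ 773^2 = 597529 ≡ 1168 (mod 1451)
523^41 = 523^32 · 523^8 · 523^1 ≡ 1168 · 859 · 523 ≡ 1242 (mod 1451).
So s = 1242; s⁻¹ ≡ 604 (mod 1451).
m = c₂ · s⁻¹ mod 1451 = 1308 · 604 mod 1451 = 688.

688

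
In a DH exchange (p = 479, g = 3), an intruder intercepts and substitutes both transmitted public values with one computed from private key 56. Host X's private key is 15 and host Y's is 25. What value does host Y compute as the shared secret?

Host Y receives an intruder's public value M = 3^56 mod 479 instead of the honest one.
3^1 ≡ 3 (mod 479)
3^2 = (3^1)^2 ≡ 3^2 = 9 ≡ 9 (mod 479)
3^4 = (3^2)^2 ≡ 9^2 = 81 ≡ 81 (mod 479)
3^8 = (3^4)^2 ≡ 81^2 = 6561 ≡ 334 (mod 479)
3^16 = (3^8)^2 ≡ 334^2 = 111556 ≡ 428 (mod 479)
3^32 = (3^16)^2 ≡ 428^2 = 183184 ≡ 206 (mod 479)
3^56 = 3^32 · 3^16 · 3^8 ≡ 206 · 428 · 334 ≡ 150 (mod 479).
So M = 150. Host Y computes K = M^25 mod 479.
150^1 ≡ 150 (mod 479)
150^2 = (150^1)^2 ≡ 150^2 = 22500 ≡ 466 (mod 479)
150^4 = (150^2)^2 ≡ 466^2 = 217156 ≡ 169 (mod 479)
150^8 = (150^4)^2 ≡ 169^2 = 28561 ≡ 300 (mod 479)
150^16 = (150^8)^2 ≡ 300^2 = 90000 ≡ 427 (mod 479)
150^25 = 150^16 · 150^8 · 150^1 ≡ 427 · 300 · 150 ≡ 394 (mod 479).

394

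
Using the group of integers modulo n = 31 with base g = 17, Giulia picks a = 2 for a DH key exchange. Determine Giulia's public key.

Public value = 17^2 (mod 31).
17^1 ≡ 17 (mod 31)
17^2 = (17^1)^2 ≡ 17^2 = 289 ≡ 10 (mod 31)

10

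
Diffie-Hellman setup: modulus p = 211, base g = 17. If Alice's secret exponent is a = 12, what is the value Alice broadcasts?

Public value = 17^12 mod 211.
17^1 ≡ 17 (mod 211)
17^2 = (17^1)^2 ≡ 17^2 = 289 ≡ 78 (mod 211)
17^4 = (17^2)^2 ≡ 78^2 = 6084 ≡ 176 (mod 211)
17^8 = (17^4)^2 ≡ 176^2 = 30976 ≡ 170 (mod 211)
17^12 = 17^8 · 17^4 ≡ 170 · 176 ≡ 169 (mod 211).

169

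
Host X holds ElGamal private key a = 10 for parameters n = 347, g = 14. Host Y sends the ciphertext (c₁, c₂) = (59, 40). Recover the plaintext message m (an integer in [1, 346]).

Shared mask s = c₁^a mod n = 59^10 mod 347.
59^1 ≡ 59 (mod 347)
59^2 = (59^1)^2 ≡ 59^2 = 3481 ≡ 11 (mod 347)
59^4 = (59^2)^2 ≡ 11^2 = 121 ≡ 121 (mod 347)
59^8 = (59^4)^2 ≡ 121^2 = 14641 ≡ 67 (mod 347)
59^10 = 59^8 · 59^2 ≡ 67 · 11 ≡ 43 (mod 347).
So s = 43; s⁻¹ ≡ 113 (mod 347).
m = c₂ · s⁻¹ mod 347 = 40 · 113 mod 347 = 9.

9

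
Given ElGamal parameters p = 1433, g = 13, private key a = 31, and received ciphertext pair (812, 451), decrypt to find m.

Shared mask s = c₁^a mod p = 812^31 mod 1433.
812^1 ≡ 812 (mod 1433)
812^2 = (812^1)^2 ≡ 812^2 = 659344 ≡ 164 (mod 1433)
812^4 = (812^2)^2 ≡ 164^2 = 26896 ≡ 1102 (mod 1433)
812^8 = (812^4)^2 ≡ 1102^2 = 1214404 ≡ 653 (mod 1433)
812^16 = (812^8)^2 ≡ 653^2 = 426409 ≡ 808 (mod 1433)
812^31 = 812^16 · 812^8 · 812^4 · 812^2 · 812^1 ≡ 808 · 653 · 1102 · 164 · 812 ≡ 324 (mod 1433).
So s = 324; s⁻¹ ≡ 774 (mod 1433).
m = c₂ · s⁻¹ mod 1433 = 451 · 774 mod 1433 = 855.

855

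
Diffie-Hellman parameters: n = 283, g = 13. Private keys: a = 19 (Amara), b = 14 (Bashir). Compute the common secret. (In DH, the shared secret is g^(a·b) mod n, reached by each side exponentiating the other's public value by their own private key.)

Bashir sends B = g^b mod n = 13^14 mod 283.
13^1 ≡ 13 (mod 283)
13^2 = (13^1)^2 ≡ 13^2 = 169 ≡ 169 (mod 283)
13^4 = (13^2)^2 ≡ 169^2 = 28561 ≡ 261 (mod 283)
13^8 = (13^4)^2 ≡ 261^2 = 68121 ≡ 201 (mod 283)
13^14 = 13^8 · 13^4 · 13^2 ≡ 201 · 261 · 169 ≡ 85 (mod 283).
So B = 85. Amara then computes K = B^a mod n = 85^19 mod 283.
85^1 ≡ 85 (mod 283)
85^2 = (85^1)^2 ≡ 85^2 = 7225 ≡ 150 (mod 283)
85^4 = (85^2)^2 ≡ 150^2 = 22500 ≡ 143 (mod 283)
85^8 = (85^4)^2 ≡ 143^2 = 20449 ≡ 73 (mod 283)
85^16 = (85^8)^2 ≡ 73^2 = 5329 ≡ 235 (mod 283)
85^19 = 85^16 · 85^2 · 85^1 ≡ 235 · 150 · 85 ≡ 129 (mod 283).

129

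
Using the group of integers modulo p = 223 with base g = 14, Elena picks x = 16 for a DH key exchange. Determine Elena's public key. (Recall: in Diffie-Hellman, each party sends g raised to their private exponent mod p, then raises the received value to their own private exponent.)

Public value = 14^16 (mod 223).
14^1 ≡ 14 (mod 223)
14^2 = (14^1)^2 ≡ 14^2 = 196 ≡ 196 (mod 223)
14^4 = (14^2)^2 ≡ 196^2 = 38416 ≡ 60 (mod 223)
14^8 = (14^4)^2 ≡ 60^2 = 3600 ≡ 32 (mod 223)
14^16 = (14^8)^2 ≡ 32^2 = 1024 ≡ 132 (mod 223)

132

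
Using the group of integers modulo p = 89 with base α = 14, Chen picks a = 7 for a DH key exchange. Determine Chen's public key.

Public value = 14^7 (mod 89).
14^1 ≡ 14 (mod 89)
14^2 = (14^1)^2 ≡ 14^2 = 196 ≡ 18 (mod 89)
14^4 = (14^2)^2 ≡ 18^2 = 324 ≡ 57 (mod 89)
14^7 = 14^4 · 14^2 · 14^1 ≡ 57 · 18 · 14 ≡ 35 (mod 89).

35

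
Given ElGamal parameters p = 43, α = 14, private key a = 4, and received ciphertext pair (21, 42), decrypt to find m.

Shared mask s = c₁^a mod p = 21^4 mod 43.
21^1 ≡ 21 (mod 43)
21^2 = (21^1)^2 ≡ 21^2 = 441 ≡ 11 (mod 43)
21^4 = (21^2)^2 ≡ 11^2 = 121 ≡ 35 (mod 43)
So s = 35; s⁻¹ ≡ 16 (mod 43).
m = c₂ · s⁻¹ mod 43 = 42 · 16 mod 43 = 27.

27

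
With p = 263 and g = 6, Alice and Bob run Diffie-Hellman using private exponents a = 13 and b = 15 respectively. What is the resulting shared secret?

32

Bob sends B = g^b mod p = 6^15 mod 263.
6^1 ≡ 6 (mod 263)
6^2 = (6^1)^2 ≡ 6^2 = 36 ≡ 36 (mod 263)
6^4 = (6^2)^2 ≡ 36^2 = 1296 ≡ 244 (mod 263)
6^8 = (6^4)^2 ≡ 244^2 = 59536 ≡ 98 (mod 263)
6^15 = 6^8 · 6^4 · 6^2 · 6^1 ≡ 98 · 244 · 36 · 6 ≡ 198 (mod 263).
So B = 198. Alice then computes K = B^a mod p = 198^13 mod 263.
198^1 ≡ 198 (mod 263)
198^2 = (198^1)^2 ≡ 198^2 = 39204 ≡ 17 (mod 263)
198^4 = (198^2)^2 ≡ 17^2 = 289 ≡ 26 (mod 263)
198^8 = (198^4)^2 ≡ 26^2 = 676 ≡ 150 (mod 263)
198^13 = 198^8 · 198^4 · 198^1 ≡ 150 · 26 · 198 ≡ 32 (mod 263).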